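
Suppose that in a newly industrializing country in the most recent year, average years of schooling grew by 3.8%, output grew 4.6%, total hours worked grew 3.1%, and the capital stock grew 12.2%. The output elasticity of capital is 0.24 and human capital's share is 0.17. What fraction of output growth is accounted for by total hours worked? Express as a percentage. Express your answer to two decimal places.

Labor's share = 1 − 0.24 − 0.17 = 0.59.
Total hours worked contributed 0.59 × 3.1 = 1.829 pp.
Share of growth = 1.829 / 4.6 × 100 = 39.7609%.

Total hours worked accounted for 39.76% of growth.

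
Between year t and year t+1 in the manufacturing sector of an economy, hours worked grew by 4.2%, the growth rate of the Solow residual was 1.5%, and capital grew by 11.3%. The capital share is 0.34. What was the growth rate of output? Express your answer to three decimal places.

Output growth was 8.114%.

Labor's share = 1 − 0.34 = 0.66.
Capital: 0.34 × 11.3 = 3.842 pp.
Hours worked: 0.66 × 4.2 = 2.772 pp.
Output growth = 1.5 + 6.614 = 8.114%.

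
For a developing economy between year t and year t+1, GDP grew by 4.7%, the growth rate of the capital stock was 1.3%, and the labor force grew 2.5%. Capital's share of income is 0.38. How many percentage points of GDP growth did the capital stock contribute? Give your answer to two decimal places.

Contribution = share × growth = 0.38 × 1.3 = 0.494 pp.

0.49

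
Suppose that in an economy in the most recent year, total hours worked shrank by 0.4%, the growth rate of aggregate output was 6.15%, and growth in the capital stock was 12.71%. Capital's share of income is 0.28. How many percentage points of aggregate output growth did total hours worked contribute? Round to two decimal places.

-0.29 pp

Labor's share = 1 − 0.28 = 0.72.
Contribution = share × growth = 0.72 × (-0.4) = -0.288 pp.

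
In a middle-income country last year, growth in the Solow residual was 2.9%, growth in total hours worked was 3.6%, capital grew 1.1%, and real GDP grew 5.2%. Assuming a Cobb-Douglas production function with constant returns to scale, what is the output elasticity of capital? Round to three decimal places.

0.520

gY = gA + α·gK + (1−α)·gL, so gY − gA − gL = α(gK − gL).
5.2 − 2.9 − 3.6 = α × (1.1 − 3.6).
-1.3 = -2.5 α, so α = 0.52.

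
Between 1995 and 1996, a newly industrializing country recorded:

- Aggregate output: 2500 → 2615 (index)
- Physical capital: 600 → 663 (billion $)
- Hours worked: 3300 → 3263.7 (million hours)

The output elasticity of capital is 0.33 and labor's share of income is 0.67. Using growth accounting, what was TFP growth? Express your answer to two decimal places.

Aggregate output growth = (2615 − 2500) / 2500 = 4.6%.
Physical capital growth = (663 − 600) / 600 = 10.5%.
Hours worked growth = (3263.7 − 3300) / 3300 = -1.1%.
Labor's share = 1 − 0.33 = 0.67.
Physical capital: 0.33 × 10.5 = 3.465 pp.
Hours worked: 0.67 × (-1.1) = -0.737 pp.
TFP growth = 4.6 − 2.728 = 1.872%.

1.87%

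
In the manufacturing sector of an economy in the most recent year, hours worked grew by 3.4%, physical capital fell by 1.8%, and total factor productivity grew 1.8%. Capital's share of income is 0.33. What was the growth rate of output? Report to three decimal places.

Labor's share = 1 − 0.33 = 0.67.
Physical capital: 0.33 × (-1.8) = -0.594 pp.
Hours worked: 0.67 × 3.4 = 2.278 pp.
Output growth = 1.8 + 1.684 = 3.484%.

3.484%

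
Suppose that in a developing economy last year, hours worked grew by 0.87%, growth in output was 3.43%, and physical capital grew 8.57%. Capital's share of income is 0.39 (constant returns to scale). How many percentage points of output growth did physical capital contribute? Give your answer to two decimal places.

Contribution = share × growth = 0.39 × 8.57 = 3.3423 pp.

3.34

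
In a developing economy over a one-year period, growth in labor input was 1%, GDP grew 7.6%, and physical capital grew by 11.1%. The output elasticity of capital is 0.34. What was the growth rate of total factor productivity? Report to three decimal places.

3.166%

Labor's share = 1 − 0.34 = 0.66.
Physical capital: 0.34 × 11.1 = 3.774 pp.
Labor input: 0.66 × 1 = 0.66 pp.
TFP growth = 7.6 − 4.434 = 3.166%.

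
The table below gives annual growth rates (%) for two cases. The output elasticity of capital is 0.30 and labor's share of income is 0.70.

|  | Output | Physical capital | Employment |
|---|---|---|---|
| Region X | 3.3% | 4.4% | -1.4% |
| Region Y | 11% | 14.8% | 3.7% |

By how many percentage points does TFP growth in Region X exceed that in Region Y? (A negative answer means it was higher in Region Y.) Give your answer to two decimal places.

Labor's share = 1 − 0.3 = 0.7.
Region X: TFP = 3.3 − 1.32 + 0.98 = 2.96%.
Region Y: TFP = 11 − 4.44 − 2.59 = 3.97%.
Difference = 2.96 − (3.97) = -1.01 pp.

-1.01 percentage points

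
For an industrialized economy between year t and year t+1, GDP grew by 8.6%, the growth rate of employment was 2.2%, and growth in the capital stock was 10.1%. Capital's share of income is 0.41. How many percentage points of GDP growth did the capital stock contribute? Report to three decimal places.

Contribution = share × growth = 0.41 × 10.1 = 4.141 pp.

4.141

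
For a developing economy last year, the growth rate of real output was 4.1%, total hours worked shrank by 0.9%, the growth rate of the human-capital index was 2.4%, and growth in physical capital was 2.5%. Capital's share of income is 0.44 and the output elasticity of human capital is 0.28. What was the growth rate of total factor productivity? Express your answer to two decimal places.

Labor's share = 1 − 0.44 − 0.28 = 0.28.
Physical capital: 0.44 × 2.5 = 1.1 pp.
The human-capital index: 0.28 × 2.4 = 0.672 pp.
Total hours worked: 0.28 × (-0.9) = -0.252 pp.
TFP growth = 4.1 − 1.52 = 2.58%.

2.58%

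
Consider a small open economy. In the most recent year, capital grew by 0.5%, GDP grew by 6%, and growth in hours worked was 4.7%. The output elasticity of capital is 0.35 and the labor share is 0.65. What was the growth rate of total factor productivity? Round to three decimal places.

Labor's share = 1 − 0.35 = 0.65.
Capital: 0.35 × 0.5 = 0.175 pp.
Hours worked: 0.65 × 4.7 = 3.055 pp.
TFP growth = 6 − 3.23 = 2.77%.

2.770%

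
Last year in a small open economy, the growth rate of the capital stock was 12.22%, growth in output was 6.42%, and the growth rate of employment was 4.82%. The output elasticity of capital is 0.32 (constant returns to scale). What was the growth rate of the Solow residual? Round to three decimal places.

-0.768%

Labor's share = 1 − 0.32 = 0.68.
The capital stock: 0.32 × 12.22 = 3.9104 pp.
Employment: 0.68 × 4.82 = 3.2776 pp.
TFP growth = 6.42 − 7.188 = -0.768%.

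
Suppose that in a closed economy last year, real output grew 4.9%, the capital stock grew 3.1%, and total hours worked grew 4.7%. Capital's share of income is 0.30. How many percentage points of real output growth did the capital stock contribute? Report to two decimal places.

0.93 pp

Contribution = share × growth = 0.3 × 3.1 = 0.93 pp.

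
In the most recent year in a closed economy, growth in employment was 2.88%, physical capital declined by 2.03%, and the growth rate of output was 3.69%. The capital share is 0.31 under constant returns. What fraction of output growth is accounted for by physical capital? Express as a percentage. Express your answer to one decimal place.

-17.1%

Physical capital contributed 0.31 × (-2.03) = -0.6293 pp.
Share of growth = -0.6293 / 3.69 × 100 = -17.054%.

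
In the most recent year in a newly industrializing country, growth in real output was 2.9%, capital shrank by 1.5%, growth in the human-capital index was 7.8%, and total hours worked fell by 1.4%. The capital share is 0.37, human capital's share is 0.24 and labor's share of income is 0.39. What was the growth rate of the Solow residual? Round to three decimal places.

2.129%

Labor's share = 1 − 0.37 − 0.24 = 0.39.
Capital: 0.37 × (-1.5) = -0.555 pp.
The human-capital index: 0.24 × 7.8 = 1.872 pp.
Total hours worked: 0.39 × (-1.4) = -0.546 pp.
TFP growth = 2.9 − 0.771 = 2.129%.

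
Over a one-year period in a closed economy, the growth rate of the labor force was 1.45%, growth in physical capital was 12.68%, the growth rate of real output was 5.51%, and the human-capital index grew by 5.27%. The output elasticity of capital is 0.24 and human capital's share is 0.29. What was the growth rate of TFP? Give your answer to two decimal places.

Labor's share = 1 − 0.24 − 0.29 = 0.47.
Physical capital: 0.24 × 12.68 = 3.0432 pp.
The human-capital index: 0.29 × 5.27 = 1.5283 pp.
The labor force: 0.47 × 1.45 = 0.6815 pp.
TFP growth = 5.51 − 5.253 = 0.257%.

0.26%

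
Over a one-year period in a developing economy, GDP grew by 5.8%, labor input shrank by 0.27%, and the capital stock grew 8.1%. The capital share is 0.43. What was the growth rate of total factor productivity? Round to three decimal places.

Labor's share = 1 − 0.43 = 0.57.
The capital stock: 0.43 × 8.1 = 3.483 pp.
Labor input: 0.57 × (-0.27) = -0.1539 pp.
TFP growth = 5.8 − 3.3291 = 2.4709%.

Total factor productivity growth was 2.471%.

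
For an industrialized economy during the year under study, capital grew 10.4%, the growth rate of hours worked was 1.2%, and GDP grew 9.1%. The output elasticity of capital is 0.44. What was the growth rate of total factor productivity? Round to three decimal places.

3.852%

Labor's share = 1 − 0.44 = 0.56.
Capital: 0.44 × 10.4 = 4.576 pp.
Hours worked: 0.56 × 1.2 = 0.672 pp.
TFP growth = 9.1 − 5.248 = 3.852%.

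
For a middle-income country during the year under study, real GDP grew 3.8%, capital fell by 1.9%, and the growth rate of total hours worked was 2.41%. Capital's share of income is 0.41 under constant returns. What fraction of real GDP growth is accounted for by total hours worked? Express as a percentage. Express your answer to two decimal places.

Labor's share = 1 − 0.41 = 0.59.
Total hours worked contributed 0.59 × 2.41 = 1.4219 pp.
Share of growth = 1.4219 / 3.8 × 100 = 37.4184%.

37.42%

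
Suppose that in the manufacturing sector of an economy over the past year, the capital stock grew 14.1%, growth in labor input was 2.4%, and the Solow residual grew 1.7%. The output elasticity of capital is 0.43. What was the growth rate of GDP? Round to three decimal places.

9.131%

Labor's share = 1 − 0.43 = 0.57.
The capital stock: 0.43 × 14.1 = 6.063 pp.
Labor input: 0.57 × 2.4 = 1.368 pp.
Output growth = 1.7 + 7.431 = 9.131%.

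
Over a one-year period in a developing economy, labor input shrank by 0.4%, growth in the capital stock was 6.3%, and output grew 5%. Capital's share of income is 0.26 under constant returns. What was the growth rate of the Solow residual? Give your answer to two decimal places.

Labor's share = 1 − 0.26 = 0.74.
The capital stock: 0.26 × 6.3 = 1.638 pp.
Labor input: 0.74 × (-0.4) = -0.296 pp.
TFP growth = 5 − 1.342 = 3.658%.

3.66%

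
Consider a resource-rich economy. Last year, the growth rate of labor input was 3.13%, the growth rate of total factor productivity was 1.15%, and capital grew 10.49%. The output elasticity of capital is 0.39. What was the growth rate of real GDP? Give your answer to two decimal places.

Real GDP grew 7.15%.

Labor's share = 1 − 0.39 = 0.61.
Capital: 0.39 × 10.49 = 4.0911 pp.
Labor input: 0.61 × 3.13 = 1.9093 pp.
Output growth = 1.15 + 6.0004 = 7.1504%.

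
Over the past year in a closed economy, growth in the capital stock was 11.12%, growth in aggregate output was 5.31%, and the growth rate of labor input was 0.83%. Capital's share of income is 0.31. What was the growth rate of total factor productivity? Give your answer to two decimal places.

Labor's share = 1 − 0.31 = 0.69.
The capital stock: 0.31 × 11.12 = 3.4472 pp.
Labor input: 0.69 × 0.83 = 0.5727 pp.
TFP growth = 5.31 − 4.0199 = 1.2901%.

1.29%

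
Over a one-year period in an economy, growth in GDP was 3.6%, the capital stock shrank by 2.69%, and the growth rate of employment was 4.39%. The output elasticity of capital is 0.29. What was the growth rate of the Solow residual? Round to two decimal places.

Labor's share = 1 − 0.29 = 0.71.
The capital stock: 0.29 × (-2.69) = -0.7801 pp.
Employment: 0.71 × 4.39 = 3.1169 pp.
TFP growth = 3.6 − 2.3368 = 1.2632%.

The Solow residual grew 1.26%.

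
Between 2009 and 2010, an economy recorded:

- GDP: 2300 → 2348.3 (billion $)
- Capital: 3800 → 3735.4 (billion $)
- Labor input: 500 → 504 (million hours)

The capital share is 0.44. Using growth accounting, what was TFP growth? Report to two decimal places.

TFP growth was 2.40%.

GDP growth = (2348.3 − 2300) / 2300 = 2.1%.
Capital growth = (3735.4 − 3800) / 3800 = -1.7%.
Labor input growth = (504 − 500) / 500 = 0.8%.
Labor's share = 1 − 0.44 = 0.56.
Capital: 0.44 × (-1.7) = -0.748 pp.
Labor input: 0.56 × 0.8 = 0.448 pp.
TFP growth = 2.1 + 0.3 = 2.4%.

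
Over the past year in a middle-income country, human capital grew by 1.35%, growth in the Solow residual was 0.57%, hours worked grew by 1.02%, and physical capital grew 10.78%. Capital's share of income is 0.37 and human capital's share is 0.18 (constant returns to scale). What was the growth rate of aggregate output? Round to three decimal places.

Aggregate output growth was 5.261%.

Labor's share = 1 − 0.37 − 0.18 = 0.45.
Physical capital: 0.37 × 10.78 = 3.9886 pp.
Human capital: 0.18 × 1.35 = 0.243 pp.
Hours worked: 0.45 × 1.02 = 0.459 pp.
Output growth = 0.57 + 4.6906 = 5.2606%.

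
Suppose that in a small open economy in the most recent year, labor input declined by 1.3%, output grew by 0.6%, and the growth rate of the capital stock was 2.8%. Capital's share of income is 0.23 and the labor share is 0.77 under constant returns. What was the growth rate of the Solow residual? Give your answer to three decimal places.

Labor's share = 1 − 0.23 = 0.77.
The capital stock: 0.23 × 2.8 = 0.644 pp.
Labor input: 0.77 × (-1.3) = -1.001 pp.
TFP growth = 0.6 + 0.357 = 0.957%.

0.957%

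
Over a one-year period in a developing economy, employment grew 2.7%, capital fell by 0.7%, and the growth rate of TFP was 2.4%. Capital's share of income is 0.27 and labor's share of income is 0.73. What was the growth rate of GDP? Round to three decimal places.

Labor's share = 1 − 0.27 = 0.73.
Capital: 0.27 × (-0.7) = -0.189 pp.
Employment: 0.73 × 2.7 = 1.971 pp.
Output growth = 2.4 + 1.782 = 4.182%.

4.182%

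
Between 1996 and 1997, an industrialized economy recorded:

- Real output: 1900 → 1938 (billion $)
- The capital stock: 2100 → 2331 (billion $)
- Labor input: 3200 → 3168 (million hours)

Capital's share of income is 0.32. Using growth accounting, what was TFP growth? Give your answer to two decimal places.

-0.84%

Real output growth = (1938 − 1900) / 1900 = 2%.
The capital stock growth = (2331 − 2100) / 2100 = 11%.
Labor input growth = (3168 − 3200) / 3200 = -1%.
Labor's share = 1 − 0.32 = 0.68.
The capital stock: 0.32 × 11 = 3.52 pp.
Labor input: 0.68 × (-1) = -0.68 pp.
TFP growth = 2 − 2.84 = -0.84%.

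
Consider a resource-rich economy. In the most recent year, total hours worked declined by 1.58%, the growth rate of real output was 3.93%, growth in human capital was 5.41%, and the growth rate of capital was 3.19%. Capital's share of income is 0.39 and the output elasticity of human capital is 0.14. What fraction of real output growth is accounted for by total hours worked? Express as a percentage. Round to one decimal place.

Total hours worked accounted for -18.9% of growth.

Labor's share = 1 − 0.39 − 0.14 = 0.47.
Total hours worked contributed 0.47 × (-1.58) = -0.7426 pp.
Share of growth = -0.7426 / 3.93 × 100 = -18.896%.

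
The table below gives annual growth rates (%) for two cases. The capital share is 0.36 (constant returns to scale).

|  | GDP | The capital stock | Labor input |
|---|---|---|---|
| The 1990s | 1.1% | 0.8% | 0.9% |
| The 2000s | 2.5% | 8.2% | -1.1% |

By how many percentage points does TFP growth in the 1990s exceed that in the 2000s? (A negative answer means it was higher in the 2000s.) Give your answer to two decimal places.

-0.02 percentage points

Labor's share = 1 − 0.36 = 0.64.
The 1990s: TFP = 1.1 − 0.288 − 0.576 = 0.236%.
The 2000s: TFP = 2.5 − 2.952 + 0.704 = 0.252%.
Difference = 0.236 − (0.252) = -0.016 pp.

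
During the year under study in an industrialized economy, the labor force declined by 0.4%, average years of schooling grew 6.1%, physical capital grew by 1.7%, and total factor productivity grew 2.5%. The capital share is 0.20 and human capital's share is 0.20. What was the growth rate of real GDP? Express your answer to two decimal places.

Real GDP grew 3.82%.

Labor's share = 1 − 0.2 − 0.2 = 0.6.
Physical capital: 0.2 × 1.7 = 0.34 pp.
Average years of schooling: 0.2 × 6.1 = 1.22 pp.
The labor force: 0.6 × (-0.4) = -0.24 pp.
Output growth = 2.5 + 1.32 = 3.82%.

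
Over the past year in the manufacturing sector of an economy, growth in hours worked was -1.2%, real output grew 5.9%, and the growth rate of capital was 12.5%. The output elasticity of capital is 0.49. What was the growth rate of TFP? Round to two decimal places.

TFP grew 0.39%.

Labor's share = 1 − 0.49 = 0.51.
Capital: 0.49 × 12.5 = 6.125 pp.
Hours worked: 0.51 × (-1.2) = -0.612 pp.
TFP growth = 5.9 − 5.513 = 0.387%.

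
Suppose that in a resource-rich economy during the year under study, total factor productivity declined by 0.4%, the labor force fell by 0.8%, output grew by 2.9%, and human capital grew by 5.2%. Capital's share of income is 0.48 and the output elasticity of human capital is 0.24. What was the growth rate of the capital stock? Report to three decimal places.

Labor's share = 1 − 0.48 − 0.24 = 0.28.
gY = gA + 0.24×5.2 + 0.28×(-0.8) + 0.48×g.
0.48×g = 2.9 + 0.4 − 1.024 = 2.276.
g = 2.276 / 0.48 = 4.74167%.

4.742%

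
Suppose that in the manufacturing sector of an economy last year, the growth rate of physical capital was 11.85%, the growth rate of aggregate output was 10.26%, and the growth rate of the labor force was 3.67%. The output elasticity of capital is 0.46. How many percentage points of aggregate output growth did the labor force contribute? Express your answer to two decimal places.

1.98 percentage points

Labor's share = 1 − 0.46 = 0.54.
Contribution = share × growth = 0.54 × 3.67 = 1.9818 pp.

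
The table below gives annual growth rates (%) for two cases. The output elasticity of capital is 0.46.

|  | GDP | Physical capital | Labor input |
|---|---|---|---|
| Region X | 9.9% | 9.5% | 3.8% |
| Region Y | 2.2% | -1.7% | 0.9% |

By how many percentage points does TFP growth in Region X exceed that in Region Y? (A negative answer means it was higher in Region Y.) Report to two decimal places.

0.98 percentage points

Labor's share = 1 − 0.46 = 0.54.
Region X: TFP = 9.9 − 4.37 − 2.052 = 3.478%.
Region Y: TFP = 2.2 + 0.782 − 0.486 = 2.496%.
Difference = 3.478 − (2.496) = 0.982 pp.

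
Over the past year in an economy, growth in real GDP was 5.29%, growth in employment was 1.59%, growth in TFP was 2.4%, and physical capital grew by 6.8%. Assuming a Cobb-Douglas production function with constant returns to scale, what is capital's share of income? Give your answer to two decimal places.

Capital's share of income is 0.25.

gY = gA + α·gK + (1−α)·gL, so gY − gA − gL = α(gK − gL).
5.29 − 2.4 − 1.59 = α × (6.8 − 1.59).
1.3 = 5.21 α, so α = 0.2495.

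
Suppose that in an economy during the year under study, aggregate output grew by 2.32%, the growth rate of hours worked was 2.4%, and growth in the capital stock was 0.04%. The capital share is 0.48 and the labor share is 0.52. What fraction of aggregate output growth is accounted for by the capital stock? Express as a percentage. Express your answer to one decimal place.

The capital stock accounted for 0.8% of growth.

The capital stock contributed 0.48 × 0.04 = 0.0192 pp.
Share of growth = 0.0192 / 2.32 × 100 = 0.828%.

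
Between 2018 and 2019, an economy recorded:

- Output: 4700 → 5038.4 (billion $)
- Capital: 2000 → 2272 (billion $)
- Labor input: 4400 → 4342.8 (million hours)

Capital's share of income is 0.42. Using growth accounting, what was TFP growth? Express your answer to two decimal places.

TFP growth was 2.24%.

Output growth = (5038.4 − 4700) / 4700 = 7.2%.
Capital growth = (2272 − 2000) / 2000 = 13.6%.
Labor input growth = (4342.8 − 4400) / 4400 = -1.3%.
Labor's share = 1 − 0.42 = 0.58.
Capital: 0.42 × 13.6 = 5.712 pp.
Labor input: 0.58 × (-1.3) = -0.754 pp.
TFP growth = 7.2 − 4.958 = 2.242%.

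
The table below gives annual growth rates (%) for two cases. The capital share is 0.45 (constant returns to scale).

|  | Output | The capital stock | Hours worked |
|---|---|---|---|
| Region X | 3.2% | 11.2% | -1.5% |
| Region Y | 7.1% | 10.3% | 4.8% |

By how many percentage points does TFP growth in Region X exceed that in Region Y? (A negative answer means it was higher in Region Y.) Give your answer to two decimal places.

-0.84 percentage points

Labor's share = 1 − 0.45 = 0.55.
Region X: TFP = 3.2 − 5.04 + 0.825 = -1.015%.
Region Y: TFP = 7.1 − 4.635 − 2.64 = -0.175%.
Difference = -1.015 − (-0.175) = -0.84 pp.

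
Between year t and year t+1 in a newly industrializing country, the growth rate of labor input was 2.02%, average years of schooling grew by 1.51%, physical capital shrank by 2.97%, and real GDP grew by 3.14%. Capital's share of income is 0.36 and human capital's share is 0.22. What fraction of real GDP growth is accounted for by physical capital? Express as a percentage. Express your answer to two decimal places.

Physical capital contributed 0.36 × (-2.97) = -1.0692 pp.
Share of growth = -1.0692 / 3.14 × 100 = -34.051%.

-34.05%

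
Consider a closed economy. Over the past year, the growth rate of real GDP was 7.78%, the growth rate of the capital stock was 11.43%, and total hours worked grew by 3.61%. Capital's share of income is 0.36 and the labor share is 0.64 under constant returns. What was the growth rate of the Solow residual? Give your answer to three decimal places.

1.355%

Labor's share = 1 − 0.36 = 0.64.
The capital stock: 0.36 × 11.43 = 4.1148 pp.
Total hours worked: 0.64 × 3.61 = 2.3104 pp.
TFP growth = 7.78 − 6.4252 = 1.3548%.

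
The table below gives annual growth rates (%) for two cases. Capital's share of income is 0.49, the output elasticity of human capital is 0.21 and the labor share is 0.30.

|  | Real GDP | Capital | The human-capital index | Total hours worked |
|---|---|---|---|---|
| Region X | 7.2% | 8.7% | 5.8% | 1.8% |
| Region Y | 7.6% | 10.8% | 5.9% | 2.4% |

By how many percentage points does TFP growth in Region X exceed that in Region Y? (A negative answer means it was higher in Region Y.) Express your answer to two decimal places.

Labor's share = 1 − 0.49 − 0.21 = 0.3.
Region X: TFP = 7.2 − 4.263 − 1.218 − 0.54 = 1.179%.
Region Y: TFP = 7.6 − 5.292 − 1.239 − 0.72 = 0.349%.
Difference = 1.179 − (0.349) = 0.83 pp.

0.83 percentage points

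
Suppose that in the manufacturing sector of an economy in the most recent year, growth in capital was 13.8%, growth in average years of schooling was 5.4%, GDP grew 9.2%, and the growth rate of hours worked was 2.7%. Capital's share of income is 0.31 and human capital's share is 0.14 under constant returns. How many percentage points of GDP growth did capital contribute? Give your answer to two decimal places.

Contribution = share × growth = 0.31 × 13.8 = 4.278 pp.

4.28 pp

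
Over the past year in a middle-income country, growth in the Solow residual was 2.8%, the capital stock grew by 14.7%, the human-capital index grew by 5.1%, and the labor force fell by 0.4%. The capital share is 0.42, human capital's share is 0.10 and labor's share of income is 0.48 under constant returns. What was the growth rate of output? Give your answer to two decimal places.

Labor's share = 1 − 0.42 − 0.1 = 0.48.
The capital stock: 0.42 × 14.7 = 6.174 pp.
The human-capital index: 0.1 × 5.1 = 0.51 pp.
The labor force: 0.48 × (-0.4) = -0.192 pp.
Output growth = 2.8 + 6.492 = 9.292%.

Output grew 9.29%.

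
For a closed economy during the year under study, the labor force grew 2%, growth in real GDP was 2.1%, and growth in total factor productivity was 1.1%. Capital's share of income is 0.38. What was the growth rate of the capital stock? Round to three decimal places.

Labor's share = 1 − 0.38 = 0.62.
gY = gA + 0.62×2 + 0.38×g.
0.38×g = 2.1 − 1.1 − 1.24 = -0.24.
g = -0.24 / 0.38 = -0.63158%.

-0.632%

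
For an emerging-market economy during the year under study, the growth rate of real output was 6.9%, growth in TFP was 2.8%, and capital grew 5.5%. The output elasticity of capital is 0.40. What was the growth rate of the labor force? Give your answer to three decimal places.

Labor's share = 1 − 0.4 = 0.6.
gY = gA + 0.4×5.5 + 0.6×g.
0.6×g = 6.9 − 2.8 − 2.2 = 1.9.
g = 1.9 / 0.6 = 3.16667%.

The labor force growth was 3.167%.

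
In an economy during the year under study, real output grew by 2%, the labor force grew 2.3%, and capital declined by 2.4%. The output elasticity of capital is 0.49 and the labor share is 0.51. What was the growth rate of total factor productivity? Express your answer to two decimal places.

Labor's share = 1 − 0.49 = 0.51.
Capital: 0.49 × (-2.4) = -1.176 pp.
The labor force: 0.51 × 2.3 = 1.173 pp.
TFP growth = 2 + 0.003 = 2.003%.

2.00%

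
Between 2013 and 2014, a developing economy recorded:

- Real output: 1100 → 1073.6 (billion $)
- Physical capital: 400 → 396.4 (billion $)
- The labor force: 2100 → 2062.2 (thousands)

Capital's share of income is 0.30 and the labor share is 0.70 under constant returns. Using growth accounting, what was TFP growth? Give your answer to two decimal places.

-0.87%

Real output growth = (1073.6 − 1100) / 1100 = -2.4%.
Physical capital growth = (396.4 − 400) / 400 = -0.9%.
The labor force growth = (2062.2 − 2100) / 2100 = -1.8%.
Labor's share = 1 − 0.3 = 0.7.
Physical capital: 0.3 × (-0.9) = -0.27 pp.
The labor force: 0.7 × (-1.8) = -1.26 pp.
TFP growth = -2.4 + 1.53 = -0.87%.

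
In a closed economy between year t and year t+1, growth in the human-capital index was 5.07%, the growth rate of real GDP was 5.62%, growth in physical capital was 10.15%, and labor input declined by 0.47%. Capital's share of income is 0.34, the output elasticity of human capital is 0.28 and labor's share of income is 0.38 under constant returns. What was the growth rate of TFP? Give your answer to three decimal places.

Labor's share = 1 − 0.34 − 0.28 = 0.38.
Physical capital: 0.34 × 10.15 = 3.451 pp.
The human-capital index: 0.28 × 5.07 = 1.4196 pp.
Labor input: 0.38 × (-0.47) = -0.1786 pp.
TFP growth = 5.62 − 4.692 = 0.928%.

TFP growth was 0.928%.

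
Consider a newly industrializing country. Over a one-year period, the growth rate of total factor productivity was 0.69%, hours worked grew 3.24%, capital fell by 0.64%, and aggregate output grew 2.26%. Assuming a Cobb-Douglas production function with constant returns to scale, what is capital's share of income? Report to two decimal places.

gY = gA + α·gK + (1−α)·gL, so gY − gA − gL = α(gK − gL).
2.26 − 0.69 − 3.24 = α × (-0.64 − 3.24).
-1.67 = -3.88 α, so α = 0.4304.

Capital's share of income is 0.43.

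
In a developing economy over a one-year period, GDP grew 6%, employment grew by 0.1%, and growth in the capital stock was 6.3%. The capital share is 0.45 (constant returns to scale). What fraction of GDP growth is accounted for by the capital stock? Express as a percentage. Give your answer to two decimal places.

The capital stock contributed 0.45 × 6.3 = 2.835 pp.
Share of growth = 2.835 / 6 × 100 = 47.25%.

The capital stock accounted for 47.25% of growth.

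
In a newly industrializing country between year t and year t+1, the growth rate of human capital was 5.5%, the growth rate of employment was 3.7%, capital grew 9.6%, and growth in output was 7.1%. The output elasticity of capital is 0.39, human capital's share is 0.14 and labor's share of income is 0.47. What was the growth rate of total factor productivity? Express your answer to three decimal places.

Labor's share = 1 − 0.39 − 0.14 = 0.47.
Capital: 0.39 × 9.6 = 3.744 pp.
Human capital: 0.14 × 5.5 = 0.77 pp.
Employment: 0.47 × 3.7 = 1.739 pp.
TFP growth = 7.1 − 6.253 = 0.847%.

Total factor productivity grew 0.847%.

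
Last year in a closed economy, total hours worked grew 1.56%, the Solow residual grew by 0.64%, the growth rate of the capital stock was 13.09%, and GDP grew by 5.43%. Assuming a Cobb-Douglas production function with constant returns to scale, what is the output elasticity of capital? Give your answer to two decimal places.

gY = gA + α·gK + (1−α)·gL, so gY − gA − gL = α(gK − gL).
5.43 − 0.64 − 1.56 = α × (13.09 − 1.56).
3.23 = 11.53 α, so α = 0.2801.

α = 0.28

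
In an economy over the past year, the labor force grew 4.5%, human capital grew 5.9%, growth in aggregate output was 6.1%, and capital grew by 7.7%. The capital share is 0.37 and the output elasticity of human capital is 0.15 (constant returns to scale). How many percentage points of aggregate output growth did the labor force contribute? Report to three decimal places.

Labor's share = 1 − 0.37 − 0.15 = 0.48.
Contribution = share × growth = 0.48 × 4.5 = 2.16 pp.

2.160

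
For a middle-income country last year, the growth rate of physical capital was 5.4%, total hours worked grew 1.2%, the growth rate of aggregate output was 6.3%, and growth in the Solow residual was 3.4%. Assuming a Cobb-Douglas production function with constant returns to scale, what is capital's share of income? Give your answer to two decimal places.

gY = gA + α·gK + (1−α)·gL, so gY − gA − gL = α(gK − gL).
6.3 − 3.4 − 1.2 = α × (5.4 − 1.2).
1.7 = 4.2 α, so α = 0.4048.

0.40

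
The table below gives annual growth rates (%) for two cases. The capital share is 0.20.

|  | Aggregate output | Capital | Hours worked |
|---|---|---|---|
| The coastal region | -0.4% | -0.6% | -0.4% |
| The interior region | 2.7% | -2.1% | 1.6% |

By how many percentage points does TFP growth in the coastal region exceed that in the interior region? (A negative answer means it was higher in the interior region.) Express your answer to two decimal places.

-1.80 percentage points

Labor's share = 1 − 0.2 = 0.8.
The coastal region: TFP = -0.4 + 0.12 + 0.32 = 0.04%.
The interior region: TFP = 2.7 + 0.42 − 1.28 = 1.84%.
Difference = 0.04 − (1.84) = -1.8 pp.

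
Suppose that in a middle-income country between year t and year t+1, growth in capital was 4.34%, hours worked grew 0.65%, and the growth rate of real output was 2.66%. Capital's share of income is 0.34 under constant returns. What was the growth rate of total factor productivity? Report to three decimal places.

0.755%

Labor's share = 1 − 0.34 = 0.66.
Capital: 0.34 × 4.34 = 1.4756 pp.
Hours worked: 0.66 × 0.65 = 0.429 pp.
TFP growth = 2.66 − 1.9046 = 0.7554%.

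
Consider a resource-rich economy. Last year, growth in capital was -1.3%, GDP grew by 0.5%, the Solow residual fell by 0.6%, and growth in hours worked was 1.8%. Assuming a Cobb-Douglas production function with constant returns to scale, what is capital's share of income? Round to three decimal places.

gY = gA + α·gK + (1−α)·gL, so gY − gA − gL = α(gK − gL).
0.5 + 0.6 − 1.8 = α × (-1.3 − 1.8).
-0.7 = -3.1 α, so α = 0.22581.

Capital's share of income is 0.226.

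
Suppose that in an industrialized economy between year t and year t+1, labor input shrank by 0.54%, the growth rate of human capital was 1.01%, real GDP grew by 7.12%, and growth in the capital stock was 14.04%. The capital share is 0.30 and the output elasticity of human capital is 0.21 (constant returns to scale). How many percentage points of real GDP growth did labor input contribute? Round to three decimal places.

-0.265 pp

Labor's share = 1 − 0.3 − 0.21 = 0.49.
Contribution = share × growth = 0.49 × (-0.54) = -0.2646 pp.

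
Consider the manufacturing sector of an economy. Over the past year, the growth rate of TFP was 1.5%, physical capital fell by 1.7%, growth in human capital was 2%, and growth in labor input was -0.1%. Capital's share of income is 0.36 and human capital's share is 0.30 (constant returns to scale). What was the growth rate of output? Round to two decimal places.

Labor's share = 1 − 0.36 − 0.3 = 0.34.
Physical capital: 0.36 × (-1.7) = -0.612 pp.
Human capital: 0.3 × 2 = 0.6 pp.
Labor input: 0.34 × (-0.1) = -0.034 pp.
Output growth = 1.5 + (-0.046) = 1.454%.

Output grew 1.45%.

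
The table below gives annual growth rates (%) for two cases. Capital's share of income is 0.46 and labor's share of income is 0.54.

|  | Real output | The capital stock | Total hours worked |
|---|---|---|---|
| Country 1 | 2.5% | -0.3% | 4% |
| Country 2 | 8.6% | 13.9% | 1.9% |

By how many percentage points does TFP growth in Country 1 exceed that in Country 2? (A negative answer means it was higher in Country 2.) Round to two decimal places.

Labor's share = 1 − 0.46 = 0.54.
Country 1: TFP = 2.5 + 0.138 − 2.16 = 0.478%.
Country 2: TFP = 8.6 − 6.394 − 1.026 = 1.18%.
Difference = 0.478 − (1.18) = -0.702 pp.

-0.70 percentage points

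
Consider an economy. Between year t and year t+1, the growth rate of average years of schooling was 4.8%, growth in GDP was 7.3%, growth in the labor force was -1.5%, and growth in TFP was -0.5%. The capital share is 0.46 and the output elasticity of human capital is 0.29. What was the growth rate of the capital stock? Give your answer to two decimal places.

14.75%

Labor's share = 1 − 0.46 − 0.29 = 0.25.
gY = gA + 0.29×4.8 + 0.25×(-1.5) + 0.46×g.
0.46×g = 7.3 + 0.5 − 1.017 = 6.783.
g = 6.783 / 0.46 = 14.7457%.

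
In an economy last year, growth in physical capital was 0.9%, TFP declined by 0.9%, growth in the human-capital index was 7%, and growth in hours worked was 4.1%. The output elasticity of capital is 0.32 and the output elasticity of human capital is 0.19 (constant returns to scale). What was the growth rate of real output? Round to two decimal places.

2.73%

Labor's share = 1 − 0.32 − 0.19 = 0.49.
Physical capital: 0.32 × 0.9 = 0.288 pp.
The human-capital index: 0.19 × 7 = 1.33 pp.
Hours worked: 0.49 × 4.1 = 2.009 pp.
Output growth = -0.9 + 3.627 = 2.727%.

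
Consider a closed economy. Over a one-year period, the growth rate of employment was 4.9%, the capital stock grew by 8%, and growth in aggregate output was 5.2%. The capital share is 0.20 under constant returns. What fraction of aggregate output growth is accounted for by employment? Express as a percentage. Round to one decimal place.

Employment accounted for 75.4% of growth.

Labor's share = 1 − 0.2 = 0.8.
Employment contributed 0.8 × 4.9 = 3.92 pp.
Share of growth = 3.92 / 5.2 × 100 = 75.385%.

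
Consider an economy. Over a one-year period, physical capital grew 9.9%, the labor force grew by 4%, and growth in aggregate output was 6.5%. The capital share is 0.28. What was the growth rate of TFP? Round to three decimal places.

Labor's share = 1 − 0.28 = 0.72.
Physical capital: 0.28 × 9.9 = 2.772 pp.
The labor force: 0.72 × 4 = 2.88 pp.
TFP growth = 6.5 − 5.652 = 0.848%.

TFP grew 0.848%.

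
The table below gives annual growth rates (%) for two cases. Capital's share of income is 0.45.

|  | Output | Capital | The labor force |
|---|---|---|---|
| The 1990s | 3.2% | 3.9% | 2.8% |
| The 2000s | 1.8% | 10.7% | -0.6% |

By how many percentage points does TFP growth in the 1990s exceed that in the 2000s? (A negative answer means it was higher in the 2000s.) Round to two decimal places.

2.59 percentage points

Labor's share = 1 − 0.45 = 0.55.
The 1990s: TFP = 3.2 − 1.755 − 1.54 = -0.095%.
The 2000s: TFP = 1.8 − 4.815 + 0.33 = -2.685%.
Difference = -0.095 − (-2.685) = 2.59 pp.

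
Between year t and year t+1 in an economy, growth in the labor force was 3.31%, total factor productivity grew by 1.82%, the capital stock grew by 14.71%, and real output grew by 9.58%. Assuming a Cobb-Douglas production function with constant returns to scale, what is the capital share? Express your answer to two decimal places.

gY = gA + α·gK + (1−α)·gL, so gY − gA − gL = α(gK − gL).
9.58 − 1.82 − 3.31 = α × (14.71 − 3.31).
4.45 = 11.4 α, so α = 0.3904.

α = 0.39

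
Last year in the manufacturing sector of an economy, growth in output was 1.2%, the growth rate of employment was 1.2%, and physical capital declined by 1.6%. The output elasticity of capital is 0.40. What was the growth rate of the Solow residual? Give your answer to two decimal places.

Labor's share = 1 − 0.4 = 0.6.
Physical capital: 0.4 × (-1.6) = -0.64 pp.
Employment: 0.6 × 1.2 = 0.72 pp.
TFP growth = 1.2 − 0.08 = 1.12%.

1.12%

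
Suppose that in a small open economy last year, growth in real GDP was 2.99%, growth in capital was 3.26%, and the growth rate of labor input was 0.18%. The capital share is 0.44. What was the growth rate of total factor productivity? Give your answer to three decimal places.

Labor's share = 1 − 0.44 = 0.56.
Capital: 0.44 × 3.26 = 1.4344 pp.
Labor input: 0.56 × 0.18 = 0.1008 pp.
TFP growth = 2.99 − 1.5352 = 1.4548%.

Total factor productivity grew 1.455%.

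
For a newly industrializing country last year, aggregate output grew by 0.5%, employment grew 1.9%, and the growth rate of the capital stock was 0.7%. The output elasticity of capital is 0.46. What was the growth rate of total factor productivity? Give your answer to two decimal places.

-0.85%

Labor's share = 1 − 0.46 = 0.54.
The capital stock: 0.46 × 0.7 = 0.322 pp.
Employment: 0.54 × 1.9 = 1.026 pp.
TFP growth = 0.5 − 1.348 = -0.848%.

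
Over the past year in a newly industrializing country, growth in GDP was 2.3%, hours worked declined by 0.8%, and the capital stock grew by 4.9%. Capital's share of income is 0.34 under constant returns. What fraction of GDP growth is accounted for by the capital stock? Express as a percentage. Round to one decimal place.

The capital stock contributed 0.34 × 4.9 = 1.666 pp.
Share of growth = 1.666 / 2.3 × 100 = 72.435%.

72.4%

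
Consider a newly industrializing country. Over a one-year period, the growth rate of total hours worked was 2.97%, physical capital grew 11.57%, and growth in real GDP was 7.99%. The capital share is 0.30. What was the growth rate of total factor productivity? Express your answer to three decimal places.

Total factor productivity grew 2.440%.

Labor's share = 1 − 0.3 = 0.7.
Physical capital: 0.3 × 11.57 = 3.471 pp.
Total hours worked: 0.7 × 2.97 = 2.079 pp.
TFP growth = 7.99 − 5.55 = 2.44%.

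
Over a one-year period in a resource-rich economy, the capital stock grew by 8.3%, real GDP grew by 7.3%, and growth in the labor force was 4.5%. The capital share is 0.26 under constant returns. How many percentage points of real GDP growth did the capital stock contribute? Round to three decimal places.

Contribution = share × growth = 0.26 × 8.3 = 2.158 pp.

2.158 percentage points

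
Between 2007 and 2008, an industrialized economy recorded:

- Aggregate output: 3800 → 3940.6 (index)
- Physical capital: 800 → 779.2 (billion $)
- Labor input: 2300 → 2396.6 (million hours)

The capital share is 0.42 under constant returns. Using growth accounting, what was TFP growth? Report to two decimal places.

2.36%

Aggregate output growth = (3940.6 − 3800) / 3800 = 3.7%.
Physical capital growth = (779.2 − 800) / 800 = -2.6%.
Labor input growth = (2396.6 − 2300) / 2300 = 4.2%.
Labor's share = 1 − 0.42 = 0.58.
Physical capital: 0.42 × (-2.6) = -1.092 pp.
Labor input: 0.58 × 4.2 = 2.436 pp.
TFP growth = 3.7 − 1.344 = 2.356%.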